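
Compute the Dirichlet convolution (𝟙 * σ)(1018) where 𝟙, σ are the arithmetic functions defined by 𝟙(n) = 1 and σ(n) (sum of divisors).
(𝟙 * σ)(1018) = 2044

Divisors of 1018: [1, 2, 509, 1018]. For each d | 1018:
  d = 1: 𝟙(1) · σ(1018/1) = 1 · 1530 = 1530
  d = 2: 𝟙(2) · σ(1018/2) = 1 · 510 = 510
  d = 509: 𝟙(509) · σ(1018/509) = 1 · 3 = 3
  d = 1018: 𝟙(1018) · σ(1018/1018) = 1 · 1 = 1
Summing: (𝟙 * σ)(1018) = 1530 + 510 + 3 + 1 = 2044.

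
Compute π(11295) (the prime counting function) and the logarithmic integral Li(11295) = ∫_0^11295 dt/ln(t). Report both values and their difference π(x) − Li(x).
π(11295) = 1365;  Li(11295) ≈ 1385.80;  π(x) − Li(x) ≈ -20.80.

Direct count of primes ≤ 11295 gives π(11295) = 1365. Numerical evaluation of the logarithmic integral gives Li(11295) ≈ 1385.80. The difference π(x) − Li(x) ≈ -20.80 is typically negative for small/moderate x (Li(x) overestimates), though Littlewood's theorem shows this sign changes infinitely often.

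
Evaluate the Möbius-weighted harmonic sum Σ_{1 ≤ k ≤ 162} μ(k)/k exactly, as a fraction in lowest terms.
Σ μ(k)/k = 674117532155663976794637693297075629210667954252961166216521/35375166993717494840635767087951744212057570647889977422429870

Values of μ(k) for 1 ≤ k ≤ 162: μ(1) = 1, μ(2) = -1, μ(3) = -1, μ(5) = -1, μ(6) = 1, μ(7) = -1, μ(10) = 1, μ(11) = -1, μ(13) = -1, μ(14) = 1, μ(15) = 1, μ(17) = -1, μ(19) = -1, μ(21) = 1, μ(22) = 1, μ(23) = -1, μ(26) = 1, μ(29) = -1, μ(30) = -1, μ(31) = -1, μ(33) = 1, μ(34) = 1, μ(35) = 1, μ(37) = -1, μ(38) = 1, μ(39) = 1, μ(41) = -1, μ(42) = -1, μ(43) = -1, μ(46) = 1, μ(47) = -1, μ(51) = 1, μ(53) = -1, μ(55) = 1, μ(57) = 1, μ(58) = 1, μ(59) = -1, μ(61) = -1, μ(62) = 1, μ(65) = 1, μ(66) = -1, μ(67) = -1, μ(69) = 1, μ(70) = -1, μ(71) = -1, μ(73) = -1, μ(74) = 1, μ(77) = 1, μ(78) = -1, μ(79) = -1, μ(82) = 1, μ(83) = -1, μ(85) = 1, μ(86) = 1, μ(87) = 1, μ(89) = -1, μ(91) = 1, μ(93) = 1, μ(94) = 1, μ(95) = 1, μ(97) = -1, μ(101) = -1, μ(102) = -1, μ(103) = -1, μ(105) = -1, μ(106) = 1, μ(107) = -1, μ(109) = -1, μ(110) = -1, μ(111) = 1, μ(113) = -1, μ(114) = -1, μ(115) = 1, μ(118) = 1, μ(119) = 1, μ(122) = 1, μ(123) = 1, μ(127) = -1, μ(129) = 1, μ(130) = -1, μ(131) = -1, μ(133) = 1, μ(134) = 1, μ(137) = -1, μ(138) = -1, μ(139) = -1, μ(141) = 1, μ(142) = 1, μ(143) = 1, μ(145) = 1, μ(146) = 1, μ(149) = -1, μ(151) = -1, μ(154) = -1, μ(155) = 1, μ(157) = -1, μ(158) = 1, μ(159) = 1, μ(161) = 1, with μ = 0 on non-squarefree integers. Summing μ(k)/k for k where μ(k) ≠ 0 gives 674117532155663976794637693297075629210667954252961166216521/35375166993717494840635767087951744212057570647889977422429870 ≈ 0.0191. (PNT ⟺ this sum → 0 as n → ∞.)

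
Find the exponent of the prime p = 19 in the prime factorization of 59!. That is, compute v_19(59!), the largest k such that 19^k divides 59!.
v_19(59!) = 3

Legendre's formula: v_p(n!) = Σ_{k ≥ 1} ⌊n / p^k⌋. For p = 19, n = 59, the terms are:
  ⌊59/19^1⌋ = ⌊59/19⌋ = 3
(the next term ⌊59/19^2⌋ = 0, terminating the sum). Summing: v_19(59!) = 3 = 3.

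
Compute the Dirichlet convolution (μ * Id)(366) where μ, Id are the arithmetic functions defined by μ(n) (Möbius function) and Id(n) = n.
(μ * Id)(366) = 120

Divisors of 366: [1, 2, 3, 6, 61, 122, 183, 366]. For each d | 366:
  d = 1: μ(1) · Id(366/1) = 1 · 366 = 366
  d = 2: μ(2) · Id(366/2) = -1 · 183 = -183
  d = 3: μ(3) · Id(366/3) = -1 · 122 = -122
  d = 6: μ(6) · Id(366/6) = 1 · 61 = 61
  d = 61: μ(61) · Id(366/61) = -1 · 6 = -6
  d = 122: μ(122) · Id(366/122) = 1 · 3 = 3
  d = 183: μ(183) · Id(366/183) = 1 · 2 = 2
  d = 366: μ(366) · Id(366/366) = -1 · 1 = -1
Summing: (μ * Id)(366) = 366 + -183 + -122 + 61 + -6 + 3 + 2 + -1 = 120.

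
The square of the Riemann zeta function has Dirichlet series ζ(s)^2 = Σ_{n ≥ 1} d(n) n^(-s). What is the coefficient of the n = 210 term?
d(210) = 16

ζ(s)^2 = (Σ 1/m^s)(Σ 1/k^s). The coefficient of 1/n^s in the product is the number of ordered pairs (m, k) with mk = n, which equals d(n). For n = 210, divisors are [1, 2, 3, 5, 6, 7, 10, 14, 15, 21, 30, 35, 42, 70, 105, 210], so d(210) = 16.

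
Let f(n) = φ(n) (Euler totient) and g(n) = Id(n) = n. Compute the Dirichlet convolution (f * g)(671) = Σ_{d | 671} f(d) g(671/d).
(φ * Id)(671) = 2541

Divisors of 671: [1, 11, 61, 671]. For each d | 671:
  d = 1: φ(1) · Id(671/1) = 1 · 671 = 671
  d = 11: φ(11) · Id(671/11) = 10 · 61 = 610
  d = 61: φ(61) · Id(671/61) = 60 · 11 = 660
  d = 671: φ(671) · Id(671/671) = 600 · 1 = 600
Summing: (φ * Id)(671) = 671 + 610 + 660 + 600 = 2541.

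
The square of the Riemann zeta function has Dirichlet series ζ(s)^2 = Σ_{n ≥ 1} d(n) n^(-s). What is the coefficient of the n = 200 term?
d(200) = 12

ζ(s)^2 = (Σ 1/m^s)(Σ 1/k^s). The coefficient of 1/n^s in the product is the number of ordered pairs (m, k) with mk = n, which equals d(n). For n = 200, divisors are [1, 2, 4, 5, 8, 10, 20, 25, 40, 50, 100, 200], so d(200) = 12.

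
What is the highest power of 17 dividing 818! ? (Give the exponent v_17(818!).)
v_17(818!) = 50

Legendre's formula: v_p(n!) = Σ_{k ≥ 1} ⌊n / p^k⌋. For p = 17, n = 818, the terms are:
  ⌊818/17^1⌋ = ⌊818/17⌋ = 48
  ⌊818/17^2⌋ = ⌊818/289⌋ = 2
(the next term ⌊818/17^3⌋ = 0, terminating the sum). Summing: v_17(818!) = 48 + 2 = 50.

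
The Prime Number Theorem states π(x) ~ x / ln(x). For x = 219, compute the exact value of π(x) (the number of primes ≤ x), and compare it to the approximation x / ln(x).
π(219) = 47;  x/ln(x) ≈ 40.64;  relative error ≈ 13.54%.

Directly count primes up to 219: π(219) = 47. The PNT approximation gives 219/ln(219) ≈ 219/5.38907 ≈ 40.64. Relative error (π(x) − x/ln(x)) / π(x) ≈ 13.54%; the approximation is known to undercount slightly (Li(x) is a better estimate).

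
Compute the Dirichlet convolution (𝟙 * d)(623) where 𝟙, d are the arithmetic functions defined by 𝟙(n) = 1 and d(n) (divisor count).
(𝟙 * d)(623) = 9

Divisors of 623: [1, 7, 89, 623]. For each d | 623:
  d = 1: 𝟙(1) · d(623/1) = 1 · 4 = 4
  d = 7: 𝟙(7) · d(623/7) = 1 · 2 = 2
  d = 89: 𝟙(89) · d(623/89) = 1 · 2 = 2
  d = 623: 𝟙(623) · d(623/623) = 1 · 1 = 1
Summing: (𝟙 * d)(623) = 4 + 2 + 2 + 1 = 9.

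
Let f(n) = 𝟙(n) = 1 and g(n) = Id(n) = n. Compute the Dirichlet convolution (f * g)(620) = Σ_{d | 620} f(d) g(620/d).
(𝟙 * Id)(620) = 1344

Divisors of 620: [1, 2, 4, 5, 10, 20, 31, 62, 124, 155, 310, 620]. For each d | 620:
  d = 1: 𝟙(1) · Id(620/1) = 1 · 620 = 620
  d = 2: 𝟙(2) · Id(620/2) = 1 · 310 = 310
  d = 4: 𝟙(4) · Id(620/4) = 1 · 155 = 155
  d = 5: 𝟙(5) · Id(620/5) = 1 · 124 = 124
  d = 10: 𝟙(10) · Id(620/10) = 1 · 62 = 62
  d = 20: 𝟙(20) · Id(620/20) = 1 · 31 = 31
  d = 31: 𝟙(31) · Id(620/31) = 1 · 20 = 20
  d = 62: 𝟙(62) · Id(620/62) = 1 · 10 = 10
  d = 124: 𝟙(124) · Id(620/124) = 1 · 5 = 5
  d = 155: 𝟙(155) · Id(620/155) = 1 · 4 = 4
  d = 310: 𝟙(310) · Id(620/310) = 1 · 2 = 2
  d = 620: 𝟙(620) · Id(620/620) = 1 · 1 = 1
Summing: (𝟙 * Id)(620) = 620 + 310 + 155 + 124 + 62 + 31 + 20 + 10 + 5 + 4 + 2 + 1 = 1344.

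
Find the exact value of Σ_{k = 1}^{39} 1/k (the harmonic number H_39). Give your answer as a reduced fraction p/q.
H_39 = 2066035355155033/485721041551200

Direct summation: H_39 = 1 + 1/2 + ... + 1/39. The least common denominator is lcm(1, ..., 39) = 5342931457063200; over this denominator the numerator is 5342931457063200 + 2671465728531600 + 1780977152354400 + 1335732864265800 + 1068586291412640 + 890488576177200 + 763275922437600 + 667866432132900 + 593659050784800 + 534293145706320 + 485721041551200 + 445244288088600 + 410994727466400 + 381637961218800 + 356195430470880 + 333933216066450 + 314290085709600 + 296829525392400 + 281206918792800 + 267146572853160 + 254425307479200 + 242860520775600 + 232301367698400 + 222622144044300 + 213717258282528 + 205497363733200 + 197886350261600 + 190818980609400 + 184239015760800 + 178097715235440 + 172352627647200 + 166966608033225 + 161907013850400 + 157145042854800 + 152655184487520 + 148414762696200 + 144403552893600 + 140603459396400 + 136998242488800 = 22726388906705363, so H_39 = 22726388906705363/5342931457063200; reducing by gcd(22726388906705363, 5342931457063200) = 11 gives 2066035355155033/485721041551200 ≈ 4.25354. (The PNT-adjacent estimate ln(39) + γ ≈ 4.24078 matches within O(1/n).)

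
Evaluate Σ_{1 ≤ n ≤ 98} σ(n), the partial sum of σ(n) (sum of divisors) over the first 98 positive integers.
Σ_{n ≤ 98} σ(n) = 7926

Compute σ(n) for each 1 ≤ n ≤ 98: σ(1) = 1, σ(2) = 3, σ(3) = 4, σ(4) = 7, σ(5) = 6, σ(6) = 12, σ(7) = 8, σ(8) = 15, σ(9) = 13, σ(10) = 18, σ(11) = 12, σ(12) = 28, σ(13) = 14, σ(14) = 24, σ(15) = 24, σ(16) = 31, σ(17) = 18, σ(18) = 39, σ(19) = 20, σ(20) = 42, σ(21) = 32, σ(22) = 36, σ(23) = 24, σ(24) = 60, σ(25) = 31, σ(26) = 42, σ(27) = 40, σ(28) = 56, σ(29) = 30, σ(30) = 72, σ(31) = 32, σ(32) = 63, σ(33) = 48, σ(34) = 54, σ(35) = 48, σ(36) = 91, σ(37) = 38, σ(38) = 60, σ(39) = 56, σ(40) = 90, σ(41) = 42, σ(42) = 96, σ(43) = 44, σ(44) = 84, σ(45) = 78, σ(46) = 72, σ(47) = 48, σ(48) = 124, σ(49) = 57, σ(50) = 93, σ(51) = 72, σ(52) = 98, σ(53) = 54, σ(54) = 120, σ(55) = 72, σ(56) = 120, σ(57) = 80, σ(58) = 90, σ(59) = 60, σ(60) = 168, σ(61) = 62, σ(62) = 96, σ(63) = 104, σ(64) = 127, σ(65) = 84, σ(66) = 144, σ(67) = 68, σ(68) = 126, σ(69) = 96, σ(70) = 144, σ(71) = 72, σ(72) = 195, σ(73) = 74, σ(74) = 114, σ(75) = 124, σ(76) = 140, σ(77) = 96, σ(78) = 168, σ(79) = 80, σ(80) = 186, σ(81) = 121, σ(82) = 126, σ(83) = 84, σ(84) = 224, σ(85) = 108, σ(86) = 132, σ(87) = 120, σ(88) = 180, σ(89) = 90, σ(90) = 234, σ(91) = 112, σ(92) = 168, σ(93) = 128, σ(94) = 144, σ(95) = 120, σ(96) = 252, σ(97) = 98, σ(98) = 171. Summing all 98 values: 7926. (Average order: Σ_{n ≤ x} σ(n) ~ (π²/12) x². For x = 98, (π²/12)·98² ≈ 7898.97.)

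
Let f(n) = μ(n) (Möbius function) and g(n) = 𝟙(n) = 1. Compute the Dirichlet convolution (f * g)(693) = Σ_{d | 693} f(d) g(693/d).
(μ * 𝟙)(693) = 0

Divisors of 693: [1, 3, 7, 9, 11, 21, 33, 63, 77, 99, 231, 693]. For each d | 693:
  d = 1: μ(1) · 𝟙(693/1) = 1 · 1 = 1
  d = 3: μ(3) · 𝟙(693/3) = -1 · 1 = -1
  d = 7: μ(7) · 𝟙(693/7) = -1 · 1 = -1
  d = 9: μ(9) · 𝟙(693/9) = 0 · 1 = 0
  d = 11: μ(11) · 𝟙(693/11) = -1 · 1 = -1
  d = 21: μ(21) · 𝟙(693/21) = 1 · 1 = 1
  d = 33: μ(33) · 𝟙(693/33) = 1 · 1 = 1
  d = 63: μ(63) · 𝟙(693/63) = 0 · 1 = 0
  d = 77: μ(77) · 𝟙(693/77) = 1 · 1 = 1
  d = 99: μ(99) · 𝟙(693/99) = 0 · 1 = 0
  d = 231: μ(231) · 𝟙(693/231) = -1 · 1 = -1
  d = 693: μ(693) · 𝟙(693/693) = 0 · 1 = 0
Summing: (μ * 𝟙)(693) = 1 + -1 + -1 + 0 + -1 + 1 + 1 + 0 + 1 + 0 + -1 + 0 = 0.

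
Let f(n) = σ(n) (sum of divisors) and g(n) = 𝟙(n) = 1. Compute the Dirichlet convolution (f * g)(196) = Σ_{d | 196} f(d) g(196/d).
(σ * 𝟙)(196) = 726

Divisors of 196: [1, 2, 4, 7, 14, 28, 49, 98, 196]. For each d | 196:
  d = 1: σ(1) · 𝟙(196/1) = 1 · 1 = 1
  d = 2: σ(2) · 𝟙(196/2) = 3 · 1 = 3
  d = 4: σ(4) · 𝟙(196/4) = 7 · 1 = 7
  d = 7: σ(7) · 𝟙(196/7) = 8 · 1 = 8
  d = 14: σ(14) · 𝟙(196/14) = 24 · 1 = 24
  d = 28: σ(28) · 𝟙(196/28) = 56 · 1 = 56
  d = 49: σ(49) · 𝟙(196/49) = 57 · 1 = 57
  d = 98: σ(98) · 𝟙(196/98) = 171 · 1 = 171
  d = 196: σ(196) · 𝟙(196/196) = 399 · 1 = 399
Summing: (σ * 𝟙)(196) = 1 + 3 + 7 + 8 + 24 + 56 + 57 + 171 + 399 = 726.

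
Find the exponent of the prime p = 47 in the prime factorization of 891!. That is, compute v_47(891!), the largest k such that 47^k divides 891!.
v_47(891!) = 18

Legendre's formula: v_p(n!) = Σ_{k ≥ 1} ⌊n / p^k⌋. For p = 47, n = 891, the terms are:
  ⌊891/47^1⌋ = ⌊891/47⌋ = 18
(the next term ⌊891/47^2⌋ = 0, terminating the sum). Summing: v_47(891!) = 18 = 18.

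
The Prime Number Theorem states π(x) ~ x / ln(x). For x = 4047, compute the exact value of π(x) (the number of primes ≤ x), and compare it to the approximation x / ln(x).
π(4047) = 557;  x/ln(x) ≈ 487.25;  relative error ≈ 12.52%.

Directly count primes up to 4047: π(4047) = 557. The PNT approximation gives 4047/ln(4047) ≈ 4047/8.30573 ≈ 487.25. Relative error (π(x) − x/ln(x)) / π(x) ≈ 12.52%; the approximation is known to undercount slightly (Li(x) is a better estimate).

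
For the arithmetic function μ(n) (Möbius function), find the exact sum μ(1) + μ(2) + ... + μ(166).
Σ_{n ≤ 166} μ(n) = 0

Compute μ(n) for each 1 ≤ n ≤ 166: μ(1) = 1, μ(2) = -1, μ(3) = -1, μ(4) = 0, μ(5) = -1, μ(6) = 1, μ(7) = -1, μ(8) = 0, μ(9) = 0, μ(10) = 1, μ(11) = -1, μ(12) = 0, μ(13) = -1, μ(14) = 1, μ(15) = 1, μ(16) = 0, μ(17) = -1, μ(18) = 0, μ(19) = -1, μ(20) = 0, μ(21) = 1, μ(22) = 1, μ(23) = -1, μ(24) = 0, μ(25) = 0, μ(26) = 1, μ(27) = 0, μ(28) = 0, μ(29) = -1, μ(30) = -1, μ(31) = -1, μ(32) = 0, μ(33) = 1, μ(34) = 1, μ(35) = 1, μ(36) = 0, μ(37) = -1, μ(38) = 1, μ(39) = 1, μ(40) = 0, μ(41) = -1, μ(42) = -1, μ(43) = -1, μ(44) = 0, μ(45) = 0, μ(46) = 1, μ(47) = -1, μ(48) = 0, μ(49) = 0, μ(50) = 0, μ(51) = 1, μ(52) = 0, μ(53) = -1, μ(54) = 0, μ(55) = 1, μ(56) = 0, μ(57) = 1, μ(58) = 1, μ(59) = -1, μ(60) = 0, μ(61) = -1, μ(62) = 1, μ(63) = 0, μ(64) = 0, μ(65) = 1, μ(66) = -1, μ(67) = -1, μ(68) = 0, μ(69) = 1, μ(70) = -1, μ(71) = -1, μ(72) = 0, μ(73) = -1, μ(74) = 1, μ(75) = 0, μ(76) = 0, μ(77) = 1, μ(78) = -1, μ(79) = -1, μ(80) = 0, μ(81) = 0, μ(82) = 1, μ(83) = -1, μ(84) = 0, μ(85) = 1, μ(86) = 1, μ(87) = 1, μ(88) = 0, μ(89) = -1, μ(90) = 0, μ(91) = 1, μ(92) = 0, μ(93) = 1, μ(94) = 1, μ(95) = 1, μ(96) = 0, μ(97) = -1, μ(98) = 0, μ(99) = 0, μ(100) = 0, μ(101) = -1, μ(102) = -1, μ(103) = -1, μ(104) = 0, μ(105) = -1, μ(106) = 1, μ(107) = -1, μ(108) = 0, μ(109) = -1, μ(110) = -1, μ(111) = 1, μ(112) = 0, μ(113) = -1, μ(114) = -1, μ(115) = 1, μ(116) = 0, μ(117) = 0, μ(118) = 1, μ(119) = 1, μ(120) = 0, μ(121) = 0, μ(122) = 1, μ(123) = 1, μ(124) = 0, μ(125) = 0, μ(126) = 0, μ(127) = -1, μ(128) = 0, μ(129) = 1, μ(130) = -1, μ(131) = -1, μ(132) = 0, μ(133) = 1, μ(134) = 1, μ(135) = 0, μ(136) = 0, μ(137) = -1, μ(138) = -1, μ(139) = -1, μ(140) = 0, μ(141) = 1, μ(142) = 1, μ(143) = 1, μ(144) = 0, μ(145) = 1, μ(146) = 1, μ(147) = 0, μ(148) = 0, μ(149) = -1, μ(150) = 0, μ(151) = -1, μ(152) = 0, μ(153) = 0, μ(154) = -1, μ(155) = 1, μ(156) = 0, μ(157) = -1, μ(158) = 1, μ(159) = 1, μ(160) = 0, μ(161) = 1, μ(162) = 0, μ(163) = -1, μ(164) = 0, μ(165) = -1, μ(166) = 1. Summing all 166 values: 0. (Mertens function M(x) = Σ_{n ≤ x} μ(n); on average M(x) should be small (PNT ⟺ M(x) = o(x)).)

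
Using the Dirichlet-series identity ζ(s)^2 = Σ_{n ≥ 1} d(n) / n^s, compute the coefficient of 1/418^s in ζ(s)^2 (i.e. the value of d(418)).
d(418) = 8

ζ(s)^2 = (Σ 1/m^s)(Σ 1/k^s). The coefficient of 1/n^s in the product is the number of ordered pairs (m, k) with mk = n, which equals d(n). For n = 418, divisors are [1, 2, 11, 19, 22, 38, 209, 418], so d(418) = 8.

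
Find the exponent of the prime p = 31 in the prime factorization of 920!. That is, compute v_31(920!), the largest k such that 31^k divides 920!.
v_31(920!) = 29

Legendre's formula: v_p(n!) = Σ_{k ≥ 1} ⌊n / p^k⌋. For p = 31, n = 920, the terms are:
  ⌊920/31^1⌋ = ⌊920/31⌋ = 29
(the next term ⌊920/31^2⌋ = 0, terminating the sum). Summing: v_31(920!) = 29 = 29.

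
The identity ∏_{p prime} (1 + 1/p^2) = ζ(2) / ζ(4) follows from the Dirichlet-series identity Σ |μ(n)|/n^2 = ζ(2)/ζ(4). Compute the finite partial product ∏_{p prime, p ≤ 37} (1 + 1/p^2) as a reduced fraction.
∏ = 270008184968000000/178631837133343209

The primes p ≤ 37 are [2, 3, 5, 7, 11, 13, 17, 19, 23, 29, 31, 37]. For each, (1 + 1/p^2) = (p^2 + 1)/p^2. Multiplying these fractions over p ∈ [2, 3, 5, 7, 11, 13, 17, 19, 23, 29, 31, 37] gives 270008184968000000/178631837133343209. (In the limit P → ∞ this tends to ζ(2)/ζ(4).)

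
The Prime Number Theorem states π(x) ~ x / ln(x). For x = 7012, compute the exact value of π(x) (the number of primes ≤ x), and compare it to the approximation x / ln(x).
π(7012) = 901;  x/ln(x) ≈ 791.84;  relative error ≈ 12.12%.

Directly count primes up to 7012: π(7012) = 901. The PNT approximation gives 7012/ln(7012) ≈ 7012/8.85538 ≈ 791.84. Relative error (π(x) − x/ln(x)) / π(x) ≈ 12.12%; the approximation is known to undercount slightly (Li(x) is a better estimate).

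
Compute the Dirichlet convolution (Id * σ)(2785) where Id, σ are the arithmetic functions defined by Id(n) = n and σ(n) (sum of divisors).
(Id * σ)(2785) = 12265

Divisors of 2785: [1, 5, 557, 2785]. For each d | 2785:
  d = 1: Id(1) · σ(2785/1) = 1 · 3348 = 3348
  d = 5: Id(5) · σ(2785/5) = 5 · 558 = 2790
  d = 557: Id(557) · σ(2785/557) = 557 · 6 = 3342
  d = 2785: Id(2785) · σ(2785/2785) = 2785 · 1 = 2785
Summing: (Id * σ)(2785) = 3348 + 2790 + 3342 + 2785 = 12265.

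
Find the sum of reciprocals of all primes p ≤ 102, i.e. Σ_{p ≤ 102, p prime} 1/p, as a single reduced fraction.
Σ 1/p = 422113843906354093775418512493046577809/232862364358497360900063316880507363070

π(102) = 26, so the primes ≤ 102 are [2, 3, 5, 7, 11, 13, 17, 19, 23, 29, 31, 37, 41, 43, 47, 53, 59, 61, 67, 71, 73, 79, 83, 89, 97, 101]. Summing 1/p over these primes: 422113843906354093775418512493046577809/232862364358497360900063316880507363070 ≈ 1.8127. Mertens estimate ln ln(102) + 0.2615 ≈ 1.7930.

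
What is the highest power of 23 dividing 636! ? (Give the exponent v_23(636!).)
v_23(636!) = 28

Legendre's formula: v_p(n!) = Σ_{k ≥ 1} ⌊n / p^k⌋. For p = 23, n = 636, the terms are:
  ⌊636/23^1⌋ = ⌊636/23⌋ = 27
  ⌊636/23^2⌋ = ⌊636/529⌋ = 1
(the next term ⌊636/23^3⌋ = 0, terminating the sum). Summing: v_23(636!) = 27 + 1 = 28.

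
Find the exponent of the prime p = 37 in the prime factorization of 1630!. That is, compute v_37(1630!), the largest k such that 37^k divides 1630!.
v_37(1630!) = 45

Legendre's formula: v_p(n!) = Σ_{k ≥ 1} ⌊n / p^k⌋. For p = 37, n = 1630, the terms are:
  ⌊1630/37^1⌋ = ⌊1630/37⌋ = 44
  ⌊1630/37^2⌋ = ⌊1630/1369⌋ = 1
(the next term ⌊1630/37^3⌋ = 0, terminating the sum). Summing: v_37(1630!) = 44 + 1 = 45.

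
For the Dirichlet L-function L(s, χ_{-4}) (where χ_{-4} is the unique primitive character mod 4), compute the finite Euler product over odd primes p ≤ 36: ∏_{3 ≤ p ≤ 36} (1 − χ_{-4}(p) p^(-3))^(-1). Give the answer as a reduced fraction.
∏ = 16829566118167783909225/17369167366519535960064

The odd primes p ≤ 36 are [3, 5, 7, 11, 13, 17, 19, 23, 29, 31]. For each, χ(p) = 1 if p ≡ 1 mod 4, χ(p) = −1 if p ≡ 3 mod 4. Taking (1 − χ(p)/p^3)^(-1) = p^3/(p^3 − χ(p)): (1 − (-1)/3^3)^(-1) · (1 − (1)/5^3)^(-1) · (1 − (-1)/7^3)^(-1) · (1 − (-1)/11^3)^(-1) · (1 − (1)/13^3)^(-1) · (1 − (1)/17^3)^(-1) · (1 − (-1)/19^3)^(-1) · (1 − (-1)/23^3)^(-1) · (1 − (1)/29^3)^(-1) · (1 − (-1)/31^3)^(-1) = 16829566118167783909225/17369167366519535960064.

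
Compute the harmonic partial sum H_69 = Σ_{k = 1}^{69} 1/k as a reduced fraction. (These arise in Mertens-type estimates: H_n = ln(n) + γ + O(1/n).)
H_69 = 42409610330030873613929048033/8801320137209899102584580800

Direct summation: H_69 = 1 + 1/2 + ... + 1/69. The least common denominator is lcm(1, ..., 69) = 79211881234889091923261227200; over this denominator the numerator is 79211881234889091923261227200 + 39605940617444545961630613600 + 26403960411629697307753742400 + 19802970308722272980815306800 + 15842376246977818384652245440 + 13201980205814848653876871200 + 11315983033555584560465889600 + 9901485154361136490407653400 + 8801320137209899102584580800 + 7921188123488909192326122720 + 7201080112262644720296475200 + 6600990102907424326938435600 + 6093221633453007071020094400 + 5657991516777792280232944800 + 5280792082325939461550748480 + 4950742577180568245203826700 + 4659522425581711289603601600 + 4400660068604949551292290400 + 4169046380783636417013748800 + 3960594061744454596163061360 + 3771994344518528186821963200 + 3600540056131322360148237600 + 3443994836299525735793966400 + 3300495051453712163469217800 + 3168475249395563676930449088 + 3046610816726503535510047200 + 2933773379069966367528193600 + 2828995758388896140116472400 + 2731444180513416962871076800 + 2640396041162969730775374240 + 2555221975319002965266491200 + 2475371288590284122601913350 + 2400360037420881573432158400 + 2329761212790855644801800800 + 2263196606711116912093177920 + 2200330034302474775646145200 + 2140861654997002484412465600 + 2084523190391818208506874400 + 2031073877817669023673364800 + 1980297030872227298081530680 + 1931997103289977851786859200 + 1885997172259264093410981600 + 1842136772904397486587470400 + 1800270028065661180074118800 + 1760264027441979820516916160 + 1721997418149762867896983200 + 1685359175210406211133217600 + 1650247525726856081734608900 + 1616569004793654937209412800 + 1584237624697781838465224544 + 1553174141860570429867867200 + 1523305408363251767755023600 + 1494563796884699847608702400 + 1466886689534983183764096800 + 1440216022452528944059295040 + 1414497879194448070058236200 + 1389682126927878805671249600 + 1365722090256708481435538400 + 1342574258218459185140020800 + 1320198020581484865387687120 + 1298555430080149047922315200 + 1277610987659501482633245600 + 1257331448172842728940654400 + 1237685644295142061300956675 + 1218644326690601414204018880 + 1200180018710440786716079200 + 1182266884102822267511361600 + 1164880606395427822400900400 + 1147998278766508578597988800 = 381686492970277862525361432297, so H_69 = 381686492970277862525361432297/79211881234889091923261227200; reducing by gcd(381686492970277862525361432297, 79211881234889091923261227200) = 9 gives 42409610330030873613929048033/8801320137209899102584580800 ≈ 4.81855. (The PNT-adjacent estimate ln(69) + γ ≈ 4.81132 matches within O(1/n).)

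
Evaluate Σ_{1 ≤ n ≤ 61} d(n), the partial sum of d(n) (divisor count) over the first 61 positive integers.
Σ_{n ≤ 61} d(n) = 263

Compute d(n) for each 1 ≤ n ≤ 61: d(1) = 1, d(2) = 2, d(3) = 2, d(4) = 3, d(5) = 2, d(6) = 4, d(7) = 2, d(8) = 4, d(9) = 3, d(10) = 4, d(11) = 2, d(12) = 6, d(13) = 2, d(14) = 4, d(15) = 4, d(16) = 5, d(17) = 2, d(18) = 6, d(19) = 2, d(20) = 6, d(21) = 4, d(22) = 4, d(23) = 2, d(24) = 8, d(25) = 3, d(26) = 4, d(27) = 4, d(28) = 6, d(29) = 2, d(30) = 8, d(31) = 2, d(32) = 6, d(33) = 4, d(34) = 4, d(35) = 4, d(36) = 9, d(37) = 2, d(38) = 4, d(39) = 4, d(40) = 8, d(41) = 2, d(42) = 8, d(43) = 2, d(44) = 6, d(45) = 6, d(46) = 4, d(47) = 2, d(48) = 10, d(49) = 3, d(50) = 6, d(51) = 4, d(52) = 6, d(53) = 2, d(54) = 8, d(55) = 4, d(56) = 8, d(57) = 4, d(58) = 4, d(59) = 2, d(60) = 12, d(61) = 2. Summing all 61 values: 263. (Dirichlet's divisor formula: Σ_{n ≤ x} d(n) = x ln(x) + (2γ − 1) x + O(√x). For x = 61, the asymptotic estimate is ≈ 260.18.)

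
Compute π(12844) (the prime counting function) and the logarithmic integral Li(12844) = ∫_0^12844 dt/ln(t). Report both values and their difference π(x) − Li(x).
π(12844) = 1531;  Li(12844) ≈ 1550.63;  π(x) − Li(x) ≈ -19.63.

Direct count of primes ≤ 12844 gives π(12844) = 1531. Numerical evaluation of the logarithmic integral gives Li(12844) ≈ 1550.63. The difference π(x) − Li(x) ≈ -19.63 is typically negative for small/moderate x (Li(x) overestimates), though Littlewood's theorem shows this sign changes infinitely often.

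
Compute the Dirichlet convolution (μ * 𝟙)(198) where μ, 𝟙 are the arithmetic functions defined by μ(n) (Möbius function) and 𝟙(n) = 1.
(μ * 𝟙)(198) = 0

Divisors of 198: [1, 2, 3, 6, 9, 11, 18, 22, 33, 66, 99, 198]. For each d | 198:
  d = 1: μ(1) · 𝟙(198/1) = 1 · 1 = 1
  d = 2: μ(2) · 𝟙(198/2) = -1 · 1 = -1
  d = 3: μ(3) · 𝟙(198/3) = -1 · 1 = -1
  d = 6: μ(6) · 𝟙(198/6) = 1 · 1 = 1
  d = 9: μ(9) · 𝟙(198/9) = 0 · 1 = 0
  d = 11: μ(11) · 𝟙(198/11) = -1 · 1 = -1
  d = 18: μ(18) · 𝟙(198/18) = 0 · 1 = 0
  d = 22: μ(22) · 𝟙(198/22) = 1 · 1 = 1
  d = 33: μ(33) · 𝟙(198/33) = 1 · 1 = 1
  d = 66: μ(66) · 𝟙(198/66) = -1 · 1 = -1
  d = 99: μ(99) · 𝟙(198/99) = 0 · 1 = 0
  d = 198: μ(198) · 𝟙(198/198) = 0 · 1 = 0
Summing: (μ * 𝟙)(198) = 1 + -1 + -1 + 1 + 0 + -1 + 0 + 1 + 1 + -1 + 0 + 0 = 0.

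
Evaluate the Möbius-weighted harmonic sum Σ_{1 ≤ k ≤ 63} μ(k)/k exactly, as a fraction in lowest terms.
Σ μ(k)/k = 1874648830674470878723/117288381359406970983270

Values of μ(k) for 1 ≤ k ≤ 63: μ(1) = 1, μ(2) = -1, μ(3) = -1, μ(5) = -1, μ(6) = 1, μ(7) = -1, μ(10) = 1, μ(11) = -1, μ(13) = -1, μ(14) = 1, μ(15) = 1, μ(17) = -1, μ(19) = -1, μ(21) = 1, μ(22) = 1, μ(23) = -1, μ(26) = 1, μ(29) = -1, μ(30) = -1, μ(31) = -1, μ(33) = 1, μ(34) = 1, μ(35) = 1, μ(37) = -1, μ(38) = 1, μ(39) = 1, μ(41) = -1, μ(42) = -1, μ(43) = -1, μ(46) = 1, μ(47) = -1, μ(51) = 1, μ(53) = -1, μ(55) = 1, μ(57) = 1, μ(58) = 1, μ(59) = -1, μ(61) = -1, μ(62) = 1, with μ = 0 on non-squarefree integers. Summing μ(k)/k for k where μ(k) ≠ 0 gives 1874648830674470878723/117288381359406970983270 ≈ 0.0160. (PNT ⟺ this sum → 0 as n → ∞.)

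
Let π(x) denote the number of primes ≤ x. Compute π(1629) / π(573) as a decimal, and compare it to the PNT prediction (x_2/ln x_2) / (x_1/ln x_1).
π(1629)/π(573) = 258/105 ≈ 2.4571;  PNT prediction ≈ 2.4413.

π(573) = 105 and π(1629) = 258, so π(1629)/π(573) ≈ 2.4571. The PNT-predicted ratio is (1629/ln(1629)) / (573/ln(573)) ≈ 2.4413. The two agree to within a few percent, as expected.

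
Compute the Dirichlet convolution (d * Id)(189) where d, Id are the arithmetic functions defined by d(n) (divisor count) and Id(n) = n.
(d * Id)(189) = 522

Divisors of 189: [1, 3, 7, 9, 21, 27, 63, 189]. For each d | 189:
  d = 1: d(1) · Id(189/1) = 1 · 189 = 189
  d = 3: d(3) · Id(189/3) = 2 · 63 = 126
  d = 7: d(7) · Id(189/7) = 2 · 27 = 54
  d = 9: d(9) · Id(189/9) = 3 · 21 = 63
  d = 21: d(21) · Id(189/21) = 4 · 9 = 36
  d = 27: d(27) · Id(189/27) = 4 · 7 = 28
  d = 63: d(63) · Id(189/63) = 6 · 3 = 18
  d = 189: d(189) · Id(189/189) = 8 · 1 = 8
Summing: (d * Id)(189) = 189 + 126 + 54 + 63 + 36 + 28 + 18 + 8 = 522.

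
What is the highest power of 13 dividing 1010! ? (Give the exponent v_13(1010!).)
v_13(1010!) = 82

Legendre's formula: v_p(n!) = Σ_{k ≥ 1} ⌊n / p^k⌋. For p = 13, n = 1010, the terms are:
  ⌊1010/13^1⌋ = ⌊1010/13⌋ = 77
  ⌊1010/13^2⌋ = ⌊1010/169⌋ = 5
(the next term ⌊1010/13^3⌋ = 0, terminating the sum). Summing: v_13(1010!) = 77 + 5 = 82.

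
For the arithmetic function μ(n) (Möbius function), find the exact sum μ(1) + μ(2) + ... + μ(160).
Σ_{n ≤ 160} μ(n) = 0

Compute μ(n) for each 1 ≤ n ≤ 160: μ(1) = 1, μ(2) = -1, μ(3) = -1, μ(4) = 0, μ(5) = -1, μ(6) = 1, μ(7) = -1, μ(8) = 0, μ(9) = 0, μ(10) = 1, μ(11) = -1, μ(12) = 0, μ(13) = -1, μ(14) = 1, μ(15) = 1, μ(16) = 0, μ(17) = -1, μ(18) = 0, μ(19) = -1, μ(20) = 0, μ(21) = 1, μ(22) = 1, μ(23) = -1, μ(24) = 0, μ(25) = 0, μ(26) = 1, μ(27) = 0, μ(28) = 0, μ(29) = -1, μ(30) = -1, μ(31) = -1, μ(32) = 0, μ(33) = 1, μ(34) = 1, μ(35) = 1, μ(36) = 0, μ(37) = -1, μ(38) = 1, μ(39) = 1, μ(40) = 0, μ(41) = -1, μ(42) = -1, μ(43) = -1, μ(44) = 0, μ(45) = 0, μ(46) = 1, μ(47) = -1, μ(48) = 0, μ(49) = 0, μ(50) = 0, μ(51) = 1, μ(52) = 0, μ(53) = -1, μ(54) = 0, μ(55) = 1, μ(56) = 0, μ(57) = 1, μ(58) = 1, μ(59) = -1, μ(60) = 0, μ(61) = -1, μ(62) = 1, μ(63) = 0, μ(64) = 0, μ(65) = 1, μ(66) = -1, μ(67) = -1, μ(68) = 0, μ(69) = 1, μ(70) = -1, μ(71) = -1, μ(72) = 0, μ(73) = -1, μ(74) = 1, μ(75) = 0, μ(76) = 0, μ(77) = 1, μ(78) = -1, μ(79) = -1, μ(80) = 0, μ(81) = 0, μ(82) = 1, μ(83) = -1, μ(84) = 0, μ(85) = 1, μ(86) = 1, μ(87) = 1, μ(88) = 0, μ(89) = -1, μ(90) = 0, μ(91) = 1, μ(92) = 0, μ(93) = 1, μ(94) = 1, μ(95) = 1, μ(96) = 0, μ(97) = -1, μ(98) = 0, μ(99) = 0, μ(100) = 0, μ(101) = -1, μ(102) = -1, μ(103) = -1, μ(104) = 0, μ(105) = -1, μ(106) = 1, μ(107) = -1, μ(108) = 0, μ(109) = -1, μ(110) = -1, μ(111) = 1, μ(112) = 0, μ(113) = -1, μ(114) = -1, μ(115) = 1, μ(116) = 0, μ(117) = 0, μ(118) = 1, μ(119) = 1, μ(120) = 0, μ(121) = 0, μ(122) = 1, μ(123) = 1, μ(124) = 0, μ(125) = 0, μ(126) = 0, μ(127) = -1, μ(128) = 0, μ(129) = 1, μ(130) = -1, μ(131) = -1, μ(132) = 0, μ(133) = 1, μ(134) = 1, μ(135) = 0, μ(136) = 0, μ(137) = -1, μ(138) = -1, μ(139) = -1, μ(140) = 0, μ(141) = 1, μ(142) = 1, μ(143) = 1, μ(144) = 0, μ(145) = 1, μ(146) = 1, μ(147) = 0, μ(148) = 0, μ(149) = -1, μ(150) = 0, μ(151) = -1, μ(152) = 0, μ(153) = 0, μ(154) = -1, μ(155) = 1, μ(156) = 0, μ(157) = -1, μ(158) = 1, μ(159) = 1, μ(160) = 0. Summing all 160 values: 0. (Mertens function M(x) = Σ_{n ≤ x} μ(n); on average M(x) should be small (PNT ⟺ M(x) = o(x)).)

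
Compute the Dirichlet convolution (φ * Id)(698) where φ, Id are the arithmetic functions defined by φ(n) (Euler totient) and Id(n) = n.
(φ * Id)(698) = 2091

Divisors of 698: [1, 2, 349, 698]. For each d | 698:
  d = 1: φ(1) · Id(698/1) = 1 · 698 = 698
  d = 2: φ(2) · Id(698/2) = 1 · 349 = 349
  d = 349: φ(349) · Id(698/349) = 348 · 2 = 696
  d = 698: φ(698) · Id(698/698) = 348 · 1 = 348
Summing: (φ * Id)(698) = 698 + 349 + 696 + 348 = 2091.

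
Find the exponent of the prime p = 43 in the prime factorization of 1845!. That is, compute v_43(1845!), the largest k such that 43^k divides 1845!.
v_43(1845!) = 42

Legendre's formula: v_p(n!) = Σ_{k ≥ 1} ⌊n / p^k⌋. For p = 43, n = 1845, the terms are:
  ⌊1845/43^1⌋ = ⌊1845/43⌋ = 42
(the next term ⌊1845/43^2⌋ = 0, terminating the sum). Summing: v_43(1845!) = 42 = 42.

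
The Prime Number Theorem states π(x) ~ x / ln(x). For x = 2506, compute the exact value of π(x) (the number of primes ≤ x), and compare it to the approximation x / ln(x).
π(2506) = 368;  x/ln(x) ≈ 320.20;  relative error ≈ 12.99%.

Directly count primes up to 2506: π(2506) = 368. The PNT approximation gives 2506/ln(2506) ≈ 2506/7.82644 ≈ 320.20. Relative error (π(x) − x/ln(x)) / π(x) ≈ 12.99%; the approximation is known to undercount slightly (Li(x) is a better estimate).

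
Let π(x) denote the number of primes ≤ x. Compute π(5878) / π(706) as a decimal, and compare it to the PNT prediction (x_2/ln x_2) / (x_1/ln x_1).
π(5878)/π(706) = 773/126 ≈ 6.1349;  PNT prediction ≈ 6.2927.

π(706) = 126 and π(5878) = 773, so π(5878)/π(706) ≈ 6.1349. The PNT-predicted ratio is (5878/ln(5878)) / (706/ln(706)) ≈ 6.2927. The two agree to within a few percent, as expected.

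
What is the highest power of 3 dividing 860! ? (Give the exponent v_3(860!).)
v_3(860!) = 426

Legendre's formula: v_p(n!) = Σ_{k ≥ 1} ⌊n / p^k⌋. For p = 3, n = 860, the terms are:
  ⌊860/3^1⌋ = ⌊860/3⌋ = 286
  ⌊860/3^2⌋ = ⌊860/9⌋ = 95
  ⌊860/3^3⌋ = ⌊860/27⌋ = 31
  ⌊860/3^4⌋ = ⌊860/81⌋ = 10
  ⌊860/3^5⌋ = ⌊860/243⌋ = 3
  ⌊860/3^6⌋ = ⌊860/729⌋ = 1
(the next term ⌊860/3^7⌋ = 0, terminating the sum). Summing: v_3(860!) = 286 + 95 + 31 + 10 + 3 + 1 = 426.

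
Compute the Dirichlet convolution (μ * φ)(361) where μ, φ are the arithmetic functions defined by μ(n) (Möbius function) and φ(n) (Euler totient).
(μ * φ)(361) = 324

Divisors of 361: [1, 19, 361]. For each d | 361:
  d = 1: μ(1) · φ(361/1) = 1 · 342 = 342
  d = 19: μ(19) · φ(361/19) = -1 · 18 = -18
  d = 361: μ(361) · φ(361/361) = 0 · 1 = 0
Summing: (μ * φ)(361) = 342 + -18 + 0 = 324.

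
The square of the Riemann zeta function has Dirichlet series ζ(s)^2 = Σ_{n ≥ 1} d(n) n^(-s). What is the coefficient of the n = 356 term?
d(356) = 6

ζ(s)^2 = (Σ 1/m^s)(Σ 1/k^s). The coefficient of 1/n^s in the product is the number of ordered pairs (m, k) with mk = n, which equals d(n). For n = 356, divisors are [1, 2, 4, 89, 178, 356], so d(356) = 6.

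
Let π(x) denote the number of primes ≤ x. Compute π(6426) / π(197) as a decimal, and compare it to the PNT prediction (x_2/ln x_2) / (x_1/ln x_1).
π(6426)/π(197) = 835/45 ≈ 18.5556;  PNT prediction ≈ 19.6547.

π(197) = 45 and π(6426) = 835, so π(6426)/π(197) ≈ 18.5556. The PNT-predicted ratio is (6426/ln(6426)) / (197/ln(197)) ≈ 19.6547. The two agree to within a few percent, as expected.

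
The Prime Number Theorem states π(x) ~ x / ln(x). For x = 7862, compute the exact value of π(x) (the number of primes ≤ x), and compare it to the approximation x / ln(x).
π(7862) = 992;  x/ln(x) ≈ 876.50;  relative error ≈ 11.64%.

Directly count primes up to 7862: π(7862) = 992. The PNT approximation gives 7862/ln(7862) ≈ 7862/8.96980 ≈ 876.50. Relative error (π(x) − x/ln(x)) / π(x) ≈ 11.64%; the approximation is known to undercount slightly (Li(x) is a better estimate).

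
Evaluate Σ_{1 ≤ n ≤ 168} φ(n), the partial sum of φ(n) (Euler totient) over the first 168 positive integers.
Σ_{n ≤ 168} φ(n) = 8610

Compute φ(n) for each 1 ≤ n ≤ 168: φ(1) = 1, φ(2) = 1, φ(3) = 2, φ(4) = 2, φ(5) = 4, φ(6) = 2, φ(7) = 6, φ(8) = 4, φ(9) = 6, φ(10) = 4, φ(11) = 10, φ(12) = 4, φ(13) = 12, φ(14) = 6, φ(15) = 8, φ(16) = 8, φ(17) = 16, φ(18) = 6, φ(19) = 18, φ(20) = 8, φ(21) = 12, φ(22) = 10, φ(23) = 22, φ(24) = 8, φ(25) = 20, φ(26) = 12, φ(27) = 18, φ(28) = 12, φ(29) = 28, φ(30) = 8, φ(31) = 30, φ(32) = 16, φ(33) = 20, φ(34) = 16, φ(35) = 24, φ(36) = 12, φ(37) = 36, φ(38) = 18, φ(39) = 24, φ(40) = 16, φ(41) = 40, φ(42) = 12, φ(43) = 42, φ(44) = 20, φ(45) = 24, φ(46) = 22, φ(47) = 46, φ(48) = 16, φ(49) = 42, φ(50) = 20, φ(51) = 32, φ(52) = 24, φ(53) = 52, φ(54) = 18, φ(55) = 40, φ(56) = 24, φ(57) = 36, φ(58) = 28, φ(59) = 58, φ(60) = 16, φ(61) = 60, φ(62) = 30, φ(63) = 36, φ(64) = 32, φ(65) = 48, φ(66) = 20, φ(67) = 66, φ(68) = 32, φ(69) = 44, φ(70) = 24, φ(71) = 70, φ(72) = 24, φ(73) = 72, φ(74) = 36, φ(75) = 40, φ(76) = 36, φ(77) = 60, φ(78) = 24, φ(79) = 78, φ(80) = 32, φ(81) = 54, φ(82) = 40, φ(83) = 82, φ(84) = 24, φ(85) = 64, φ(86) = 42, φ(87) = 56, φ(88) = 40, φ(89) = 88, φ(90) = 24, φ(91) = 72, φ(92) = 44, φ(93) = 60, φ(94) = 46, φ(95) = 72, φ(96) = 32, φ(97) = 96, φ(98) = 42, φ(99) = 60, φ(100) = 40, φ(101) = 100, φ(102) = 32, φ(103) = 102, φ(104) = 48, φ(105) = 48, φ(106) = 52, φ(107) = 106, φ(108) = 36, φ(109) = 108, φ(110) = 40, φ(111) = 72, φ(112) = 48, φ(113) = 112, φ(114) = 36, φ(115) = 88, φ(116) = 56, φ(117) = 72, φ(118) = 58, φ(119) = 96, φ(120) = 32, φ(121) = 110, φ(122) = 60, φ(123) = 80, φ(124) = 60, φ(125) = 100, φ(126) = 36, φ(127) = 126, φ(128) = 64, φ(129) = 84, φ(130) = 48, φ(131) = 130, φ(132) = 40, φ(133) = 108, φ(134) = 66, φ(135) = 72, φ(136) = 64, φ(137) = 136, φ(138) = 44, φ(139) = 138, φ(140) = 48, φ(141) = 92, φ(142) = 70, φ(143) = 120, φ(144) = 48, φ(145) = 112, φ(146) = 72, φ(147) = 84, φ(148) = 72, φ(149) = 148, φ(150) = 40, φ(151) = 150, φ(152) = 72, φ(153) = 96, φ(154) = 60, φ(155) = 120, φ(156) = 48, φ(157) = 156, φ(158) = 78, φ(159) = 104, φ(160) = 64, φ(161) = 132, φ(162) = 54, φ(163) = 162, φ(164) = 80, φ(165) = 80, φ(166) = 82, φ(167) = 166, φ(168) = 48. Summing all 168 values: 8610. (Average order: Σ_{n ≤ x} φ(n) ~ (3/π²) x². For x = 168, (3/π²)·168² ≈ 8579.07.)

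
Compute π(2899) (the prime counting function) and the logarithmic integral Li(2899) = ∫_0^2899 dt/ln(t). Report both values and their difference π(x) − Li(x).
π(2899) = 419;  Li(2899) ≈ 430.12;  π(x) − Li(x) ≈ -11.12.

Direct count of primes ≤ 2899 gives π(2899) = 419. Numerical evaluation of the logarithmic integral gives Li(2899) ≈ 430.12. The difference π(x) − Li(x) ≈ -11.12 is typically negative for small/moderate x (Li(x) overestimates), though Littlewood's theorem shows this sign changes infinitely often.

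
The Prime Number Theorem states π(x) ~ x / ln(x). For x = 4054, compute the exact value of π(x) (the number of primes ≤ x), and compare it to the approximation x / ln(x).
π(4054) = 559;  x/ln(x) ≈ 488.00;  relative error ≈ 12.70%.

Directly count primes up to 4054: π(4054) = 559. The PNT approximation gives 4054/ln(4054) ≈ 4054/8.30746 ≈ 488.00. Relative error (π(x) − x/ln(x)) / π(x) ≈ 12.70%; the approximation is known to undercount slightly (Li(x) is a better estimate).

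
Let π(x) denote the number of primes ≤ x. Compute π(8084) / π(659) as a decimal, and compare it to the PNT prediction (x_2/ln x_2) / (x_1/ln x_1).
π(8084)/π(659) = 1015/120 ≈ 8.4583;  PNT prediction ≈ 8.8492.

π(659) = 120 and π(8084) = 1015, so π(8084)/π(659) ≈ 8.4583. The PNT-predicted ratio is (8084/ln(8084)) / (659/ln(659)) ≈ 8.8492. The two agree to within a few percent, as expected.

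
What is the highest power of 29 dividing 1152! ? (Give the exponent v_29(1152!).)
v_29(1152!) = 40

Legendre's formula: v_p(n!) = Σ_{k ≥ 1} ⌊n / p^k⌋. For p = 29, n = 1152, the terms are:
  ⌊1152/29^1⌋ = ⌊1152/29⌋ = 39
  ⌊1152/29^2⌋ = ⌊1152/841⌋ = 1
(the next term ⌊1152/29^3⌋ = 0, terminating the sum). Summing: v_29(1152!) = 39 + 1 = 40.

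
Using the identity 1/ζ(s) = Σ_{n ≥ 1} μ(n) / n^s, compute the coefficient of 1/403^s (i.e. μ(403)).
μ(403) = 1

Factor n = 403 = 13 · 31. μ(n) = 0 if any exponent ≥ 2 (not squarefree); otherwise μ(n) = (−1)^{ω(n)} where ω(n) is the number of distinct prime factors. Applying: μ(403) = 1.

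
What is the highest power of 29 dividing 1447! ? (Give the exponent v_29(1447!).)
v_29(1447!) = 50

Legendre's formula: v_p(n!) = Σ_{k ≥ 1} ⌊n / p^k⌋. For p = 29, n = 1447, the terms are:
  ⌊1447/29^1⌋ = ⌊1447/29⌋ = 49
  ⌊1447/29^2⌋ = ⌊1447/841⌋ = 1
(the next term ⌊1447/29^3⌋ = 0, terminating the sum). Summing: v_29(1447!) = 49 + 1 = 50.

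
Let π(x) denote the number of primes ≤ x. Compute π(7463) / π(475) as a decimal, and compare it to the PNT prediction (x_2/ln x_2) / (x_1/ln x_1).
π(7463)/π(475) = 945/91 ≈ 10.3846;  PNT prediction ≈ 10.8588.

π(475) = 91 and π(7463) = 945, so π(7463)/π(475) ≈ 10.3846. The PNT-predicted ratio is (7463/ln(7463)) / (475/ln(475)) ≈ 10.8588. The two agree to within a few percent, as expected.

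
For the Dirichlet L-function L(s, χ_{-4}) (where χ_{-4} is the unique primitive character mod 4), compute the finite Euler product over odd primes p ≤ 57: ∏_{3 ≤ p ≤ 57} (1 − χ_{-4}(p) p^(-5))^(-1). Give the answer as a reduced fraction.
∏ = 241552412610573346540717288090615330738043013683948985221451329316738054554305/242484077809603940117660402752750309983134701869309180441833184178683110227968

The odd primes p ≤ 57 are [3, 5, 7, 11, 13, 17, 19, 23, 29, 31, 37, 41, 43, 47, 53]. For each, χ(p) = 1 if p ≡ 1 mod 4, χ(p) = −1 if p ≡ 3 mod 4. Taking (1 − χ(p)/p^5)^(-1) = p^5/(p^5 − χ(p)): (1 − (-1)/3^5)^(-1) · (1 − (1)/5^5)^(-1) · (1 − (-1)/7^5)^(-1) · (1 − (-1)/11^5)^(-1) · (1 − (1)/13^5)^(-1) · (1 − (1)/17^5)^(-1) · (1 − (-1)/19^5)^(-1) · (1 − (-1)/23^5)^(-1) · (1 − (1)/29^5)^(-1) · (1 − (-1)/31^5)^(-1) · (1 − (1)/37^5)^(-1) · (1 − (1)/41^5)^(-1) · (1 − (-1)/43^5)^(-1) · (1 − (-1)/47^5)^(-1) · (1 − (1)/53^5)^(-1) = 241552412610573346540717288090615330738043013683948985221451329316738054554305/242484077809603940117660402752750309983134701869309180441833184178683110227968.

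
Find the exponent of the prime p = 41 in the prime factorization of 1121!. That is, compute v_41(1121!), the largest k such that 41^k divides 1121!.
v_41(1121!) = 27

Legendre's formula: v_p(n!) = Σ_{k ≥ 1} ⌊n / p^k⌋. For p = 41, n = 1121, the terms are:
  ⌊1121/41^1⌋ = ⌊1121/41⌋ = 27
(the next term ⌊1121/41^2⌋ = 0, terminating the sum). Summing: v_41(1121!) = 27 = 27.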